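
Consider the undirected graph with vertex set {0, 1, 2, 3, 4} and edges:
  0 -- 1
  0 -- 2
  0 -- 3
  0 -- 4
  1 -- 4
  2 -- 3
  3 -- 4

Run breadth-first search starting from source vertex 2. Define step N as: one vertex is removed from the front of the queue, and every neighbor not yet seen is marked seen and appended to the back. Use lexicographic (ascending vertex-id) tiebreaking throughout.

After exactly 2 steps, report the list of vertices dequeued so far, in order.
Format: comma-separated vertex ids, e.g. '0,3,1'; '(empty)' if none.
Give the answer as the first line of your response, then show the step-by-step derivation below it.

2,0

step 1: dequeue 2; queue=[0,3]; order=2
step 2: dequeue 0; queue=[3,1,4]; order=2,0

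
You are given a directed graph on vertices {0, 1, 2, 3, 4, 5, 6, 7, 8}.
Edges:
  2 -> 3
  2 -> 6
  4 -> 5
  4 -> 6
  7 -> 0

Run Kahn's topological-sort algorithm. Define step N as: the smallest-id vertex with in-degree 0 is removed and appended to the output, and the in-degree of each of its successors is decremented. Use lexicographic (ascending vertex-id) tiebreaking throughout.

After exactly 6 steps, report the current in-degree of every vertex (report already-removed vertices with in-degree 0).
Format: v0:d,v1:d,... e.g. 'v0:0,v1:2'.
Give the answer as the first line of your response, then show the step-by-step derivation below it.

v0:1,v1:0,v2:0,v3:0,v4:0,v5:0,v6:0,v7:0,v8:0

step 1: output 1; order=[1]; indeg=(1,0,0,1,0,1,2,0,0)
step 2: output 2; order=[1,2]; indeg=(1,0,0,0,0,1,1,0,0)
step 3: output 3; order=[1,2,3]; indeg=(1,0,0,0,0,1,1,0,0)
step 4: output 4; order=[1,2,3,4]; indeg=(1,0,0,0,0,0,0,0,0)
step 5: output 5; order=[1,2,3,4,5]; indeg=(1,0,0,0,0,0,0,0,0)
step 6: output 6; order=[1,2,3,4,5,6]; indeg=(1,0,0,0,0,0,0,0,0)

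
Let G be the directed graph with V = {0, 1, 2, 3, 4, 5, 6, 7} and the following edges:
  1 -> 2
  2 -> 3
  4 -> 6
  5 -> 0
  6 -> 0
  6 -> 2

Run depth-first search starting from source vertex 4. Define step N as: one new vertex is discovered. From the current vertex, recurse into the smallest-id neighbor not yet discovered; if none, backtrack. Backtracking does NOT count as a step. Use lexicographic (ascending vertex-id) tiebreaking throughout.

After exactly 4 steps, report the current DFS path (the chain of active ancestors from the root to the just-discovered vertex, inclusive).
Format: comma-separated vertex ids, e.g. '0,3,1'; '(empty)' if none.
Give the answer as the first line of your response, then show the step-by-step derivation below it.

4,6,2

step 1: discover 4; path=4; order=4
step 2: discover 6; path=4>6; order=4,6
step 3: discover 0; path=4>6>0; order=4,6,0
step 4: discover 2; path=4>6>2; order=4,6,0,2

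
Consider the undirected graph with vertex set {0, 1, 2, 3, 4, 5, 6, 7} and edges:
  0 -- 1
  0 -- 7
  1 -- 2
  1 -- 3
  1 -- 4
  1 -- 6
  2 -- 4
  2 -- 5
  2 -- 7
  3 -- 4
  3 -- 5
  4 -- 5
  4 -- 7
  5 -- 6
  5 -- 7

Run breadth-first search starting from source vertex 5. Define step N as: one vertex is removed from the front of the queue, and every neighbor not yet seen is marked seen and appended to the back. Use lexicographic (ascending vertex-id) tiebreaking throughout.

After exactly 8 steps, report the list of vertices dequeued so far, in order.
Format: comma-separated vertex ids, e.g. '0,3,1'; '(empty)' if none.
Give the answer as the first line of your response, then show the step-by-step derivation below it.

5,2,3,4,6,7,1,0

step 1: dequeue 5; queue=[2,3,4,6,7]; order=5
step 2: dequeue 2; queue=[3,4,6,7,1]; order=5,2
step 3: dequeue 3; queue=[4,6,7,1]; order=5,2,3
step 4: dequeue 4; queue=[6,7,1]; order=5,2,3,4
step 5: dequeue 6; queue=[7,1]; order=5,2,3,4,6
step 6: dequeue 7; queue=[1,0]; order=5,2,3,4,6,7
step 7: dequeue 1; queue=[0]; order=5,2,3,4,6,7,1
step 8: dequeue 0; queue=[(empty)]; order=5,2,3,4,6,7,1,0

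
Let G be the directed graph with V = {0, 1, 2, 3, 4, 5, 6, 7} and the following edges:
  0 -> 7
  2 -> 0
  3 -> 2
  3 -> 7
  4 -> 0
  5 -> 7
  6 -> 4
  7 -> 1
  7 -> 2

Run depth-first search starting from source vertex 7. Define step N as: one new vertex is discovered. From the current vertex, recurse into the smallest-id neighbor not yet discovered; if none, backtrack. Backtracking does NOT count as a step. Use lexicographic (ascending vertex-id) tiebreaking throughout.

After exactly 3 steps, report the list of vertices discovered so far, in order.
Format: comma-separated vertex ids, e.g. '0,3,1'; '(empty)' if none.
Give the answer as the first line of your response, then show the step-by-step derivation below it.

7,1,2

step 1: discover 7; path=7; order=7
step 2: discover 1; path=7>1; order=7,1
step 3: discover 2; path=7>2; order=7,1,2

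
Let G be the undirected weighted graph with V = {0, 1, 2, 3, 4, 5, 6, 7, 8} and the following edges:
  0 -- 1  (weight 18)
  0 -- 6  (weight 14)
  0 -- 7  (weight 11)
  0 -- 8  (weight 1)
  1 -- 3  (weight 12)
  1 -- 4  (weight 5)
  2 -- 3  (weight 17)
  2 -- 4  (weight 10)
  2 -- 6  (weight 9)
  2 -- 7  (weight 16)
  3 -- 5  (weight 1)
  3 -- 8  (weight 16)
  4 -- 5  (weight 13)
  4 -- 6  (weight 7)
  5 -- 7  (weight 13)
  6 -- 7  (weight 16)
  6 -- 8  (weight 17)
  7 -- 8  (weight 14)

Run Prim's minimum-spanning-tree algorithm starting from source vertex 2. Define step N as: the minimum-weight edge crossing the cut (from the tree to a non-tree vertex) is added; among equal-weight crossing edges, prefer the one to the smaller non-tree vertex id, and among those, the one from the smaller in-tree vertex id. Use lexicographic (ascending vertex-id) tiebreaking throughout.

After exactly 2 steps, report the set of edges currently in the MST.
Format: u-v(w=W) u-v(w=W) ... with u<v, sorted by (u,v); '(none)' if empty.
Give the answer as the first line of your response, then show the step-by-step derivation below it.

2-6(w=9) 4-6(w=7)

step 1: add edge 2-6 (w=9); MST = {2-6(w=9)}
step 2: add edge 4-6 (w=7); MST = {2-6(w=9) 4-6(w=7)}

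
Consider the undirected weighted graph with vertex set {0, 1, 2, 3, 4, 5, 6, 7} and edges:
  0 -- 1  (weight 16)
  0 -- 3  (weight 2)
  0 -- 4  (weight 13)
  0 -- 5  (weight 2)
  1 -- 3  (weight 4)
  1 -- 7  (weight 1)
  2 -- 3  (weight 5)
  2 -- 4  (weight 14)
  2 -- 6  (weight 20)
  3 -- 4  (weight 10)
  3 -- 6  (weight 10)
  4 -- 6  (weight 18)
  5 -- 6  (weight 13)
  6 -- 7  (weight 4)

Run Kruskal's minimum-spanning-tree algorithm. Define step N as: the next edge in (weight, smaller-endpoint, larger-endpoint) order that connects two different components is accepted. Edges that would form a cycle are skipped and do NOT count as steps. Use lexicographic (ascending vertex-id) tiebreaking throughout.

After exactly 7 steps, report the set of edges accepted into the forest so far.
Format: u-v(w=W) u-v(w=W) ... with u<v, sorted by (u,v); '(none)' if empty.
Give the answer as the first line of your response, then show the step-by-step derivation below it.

0-3(w=2) 0-5(w=2) 1-3(w=4) 1-7(w=1) 2-3(w=5) 3-4(w=10) 6-7(w=4)

step 1: add edge 1-7 (w=1); MST = {1-7(w=1)}
step 2: add edge 0-3 (w=2); MST = {0-3(w=2) 1-7(w=1)}
step 3: add edge 0-5 (w=2); MST = {0-3(w=2) 0-5(w=2) 1-7(w=1)}
step 4: add edge 1-3 (w=4); MST = {0-3(w=2) 0-5(w=2) 1-3(w=4) 1-7(w=1)}
step 5: add edge 6-7 (w=4); MST = {0-3(w=2) 0-5(w=2) 1-3(w=4) 1-7(w=1) 6-7(w=4)}
step 6: add edge 2-3 (w=5); MST = {0-3(w=2) 0-5(w=2) 1-3(w=4) 1-7(w=1) 2-3(w=5) 6-7(w=4)}
step 7: add edge 3-4 (w=10); MST = {0-3(w=2) 0-5(w=2) 1-3(w=4) 1-7(w=1) 2-3(w=5) 3-4(w=10) 6-7(w=4)}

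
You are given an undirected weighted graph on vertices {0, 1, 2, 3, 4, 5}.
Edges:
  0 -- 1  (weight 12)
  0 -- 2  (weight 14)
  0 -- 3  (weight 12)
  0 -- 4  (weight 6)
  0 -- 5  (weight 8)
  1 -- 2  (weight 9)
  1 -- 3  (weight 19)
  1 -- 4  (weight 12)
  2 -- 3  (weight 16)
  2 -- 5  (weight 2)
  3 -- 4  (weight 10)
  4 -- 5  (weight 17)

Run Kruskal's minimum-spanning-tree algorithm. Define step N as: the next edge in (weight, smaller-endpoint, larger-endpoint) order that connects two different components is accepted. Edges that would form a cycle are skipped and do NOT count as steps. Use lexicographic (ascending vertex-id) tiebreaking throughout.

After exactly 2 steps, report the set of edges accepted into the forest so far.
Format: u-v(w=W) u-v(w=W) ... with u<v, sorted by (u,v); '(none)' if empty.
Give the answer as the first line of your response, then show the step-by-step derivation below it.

0-4(w=6) 2-5(w=2)

step 1: add edge 2-5 (w=2); MST = {2-5(w=2)}
step 2: add edge 0-4 (w=6); MST = {0-4(w=6) 2-5(w=2)}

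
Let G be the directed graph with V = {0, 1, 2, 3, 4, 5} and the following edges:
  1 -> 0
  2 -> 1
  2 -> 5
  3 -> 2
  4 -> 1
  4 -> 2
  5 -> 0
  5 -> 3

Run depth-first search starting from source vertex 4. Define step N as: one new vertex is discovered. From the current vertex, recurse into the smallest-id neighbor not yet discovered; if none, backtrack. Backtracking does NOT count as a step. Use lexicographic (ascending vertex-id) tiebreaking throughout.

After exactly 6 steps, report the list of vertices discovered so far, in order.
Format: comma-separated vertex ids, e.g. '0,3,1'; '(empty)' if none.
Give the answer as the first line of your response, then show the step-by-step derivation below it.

4,1,0,2,5,3

step 1: discover 4; path=4; order=4
step 2: discover 1; path=4>1; order=4,1
step 3: discover 0; path=4>1>0; order=4,1,0
step 4: discover 2; path=4>2; order=4,1,0,2
step 5: discover 5; path=4>2>5; order=4,1,0,2,5
step 6: discover 3; path=4>2>5>3; order=4,1,0,2,5,3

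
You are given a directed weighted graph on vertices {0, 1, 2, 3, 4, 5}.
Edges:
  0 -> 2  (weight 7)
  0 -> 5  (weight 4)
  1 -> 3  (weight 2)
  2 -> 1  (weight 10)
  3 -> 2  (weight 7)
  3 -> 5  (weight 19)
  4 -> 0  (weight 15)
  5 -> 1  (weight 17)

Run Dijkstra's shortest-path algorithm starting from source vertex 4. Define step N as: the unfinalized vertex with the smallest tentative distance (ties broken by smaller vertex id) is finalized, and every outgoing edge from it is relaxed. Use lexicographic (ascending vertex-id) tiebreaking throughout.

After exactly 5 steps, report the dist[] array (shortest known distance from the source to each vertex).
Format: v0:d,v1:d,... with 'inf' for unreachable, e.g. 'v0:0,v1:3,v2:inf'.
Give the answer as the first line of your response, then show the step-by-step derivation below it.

v0:15,v1:32,v2:22,v3:34,v4:0,v5:19

step 1: dist = v0:15,v1:inf,v2:inf,v3:inf,v4:0,v5:inf
step 2: dist = v0:15,v1:inf,v2:22,v3:inf,v4:0,v5:19
step 3: dist = v0:15,v1:36,v2:22,v3:inf,v4:0,v5:19
step 4: dist = v0:15,v1:32,v2:22,v3:inf,v4:0,v5:19
step 5: dist = v0:15,v1:32,v2:22,v3:34,v4:0,v5:19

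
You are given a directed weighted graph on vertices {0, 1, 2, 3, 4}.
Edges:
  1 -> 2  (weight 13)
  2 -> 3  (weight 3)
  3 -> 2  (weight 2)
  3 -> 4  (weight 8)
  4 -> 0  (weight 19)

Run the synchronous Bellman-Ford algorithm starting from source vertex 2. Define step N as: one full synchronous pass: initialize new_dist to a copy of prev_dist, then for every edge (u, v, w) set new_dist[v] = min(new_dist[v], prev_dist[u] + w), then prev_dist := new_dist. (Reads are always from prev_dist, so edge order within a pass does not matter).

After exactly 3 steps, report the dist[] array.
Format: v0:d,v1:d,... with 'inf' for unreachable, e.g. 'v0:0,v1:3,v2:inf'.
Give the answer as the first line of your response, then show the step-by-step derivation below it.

v0:30,v1:inf,v2:0,v3:3,v4:11

step 1: dist = v0:inf,v1:inf,v2:0,v3:3,v4:inf
step 2: dist = v0:inf,v1:inf,v2:0,v3:3,v4:11
step 3: dist = v0:30,v1:inf,v2:0,v3:3,v4:11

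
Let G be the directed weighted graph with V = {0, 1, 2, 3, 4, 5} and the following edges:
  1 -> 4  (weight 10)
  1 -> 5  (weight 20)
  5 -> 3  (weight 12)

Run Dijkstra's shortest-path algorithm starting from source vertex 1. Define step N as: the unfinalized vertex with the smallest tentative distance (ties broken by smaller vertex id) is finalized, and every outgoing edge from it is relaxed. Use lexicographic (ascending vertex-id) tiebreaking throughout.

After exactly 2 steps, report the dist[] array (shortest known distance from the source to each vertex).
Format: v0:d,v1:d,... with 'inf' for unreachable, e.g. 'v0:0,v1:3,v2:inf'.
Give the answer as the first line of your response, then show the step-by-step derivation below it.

v0:inf,v1:0,v2:inf,v3:inf,v4:10,v5:20

step 1: dist = v0:inf,v1:0,v2:inf,v3:inf,v4:10,v5:20
step 2: dist = v0:inf,v1:0,v2:inf,v3:inf,v4:10,v5:20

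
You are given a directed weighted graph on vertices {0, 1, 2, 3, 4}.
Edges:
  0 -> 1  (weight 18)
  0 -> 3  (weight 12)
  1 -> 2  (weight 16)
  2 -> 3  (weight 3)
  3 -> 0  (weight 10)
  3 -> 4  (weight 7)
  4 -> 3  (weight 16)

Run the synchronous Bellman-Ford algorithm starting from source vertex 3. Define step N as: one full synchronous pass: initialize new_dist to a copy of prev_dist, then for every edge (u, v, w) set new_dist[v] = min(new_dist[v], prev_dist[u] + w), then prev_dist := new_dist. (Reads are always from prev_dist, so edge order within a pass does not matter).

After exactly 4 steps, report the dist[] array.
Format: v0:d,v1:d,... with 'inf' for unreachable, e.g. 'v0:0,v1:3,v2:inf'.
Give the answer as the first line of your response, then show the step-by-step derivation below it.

v0:10,v1:28,v2:44,v3:0,v4:7

step 1: dist = v0:10,v1:inf,v2:inf,v3:0,v4:7
step 2: dist = v0:10,v1:28,v2:inf,v3:0,v4:7
step 3: dist = v0:10,v1:28,v2:44,v3:0,v4:7
step 4: dist = v0:10,v1:28,v2:44,v3:0,v4:7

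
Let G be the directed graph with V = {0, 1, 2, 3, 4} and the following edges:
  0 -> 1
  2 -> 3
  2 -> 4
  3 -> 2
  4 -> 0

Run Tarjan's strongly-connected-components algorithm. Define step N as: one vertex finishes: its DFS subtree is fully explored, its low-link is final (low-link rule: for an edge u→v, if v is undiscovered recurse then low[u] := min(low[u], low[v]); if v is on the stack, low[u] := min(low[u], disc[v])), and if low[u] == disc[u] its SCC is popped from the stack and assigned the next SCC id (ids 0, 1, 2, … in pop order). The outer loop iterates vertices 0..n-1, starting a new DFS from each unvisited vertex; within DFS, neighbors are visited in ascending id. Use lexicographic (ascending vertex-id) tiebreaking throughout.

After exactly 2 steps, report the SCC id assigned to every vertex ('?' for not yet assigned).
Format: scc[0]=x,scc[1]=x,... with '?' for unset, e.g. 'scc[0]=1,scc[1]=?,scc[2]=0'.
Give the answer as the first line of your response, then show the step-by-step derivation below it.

scc[0]=1,scc[1]=0,scc[2]=?,scc[3]=?,scc[4]=?

step 1: low=(low[0]=0,low[1]=1,low[2]=?,low[3]=?,low[4]=?); scc=(scc[0]=?,scc[1]=0,scc[2]=?,scc[3]=?,scc[4]=?)
step 2: low=(low[0]=0,low[1]=1,low[2]=?,low[3]=?,low[4]=?); scc=(scc[0]=1,scc[1]=0,scc[2]=?,scc[3]=?,scc[4]=?)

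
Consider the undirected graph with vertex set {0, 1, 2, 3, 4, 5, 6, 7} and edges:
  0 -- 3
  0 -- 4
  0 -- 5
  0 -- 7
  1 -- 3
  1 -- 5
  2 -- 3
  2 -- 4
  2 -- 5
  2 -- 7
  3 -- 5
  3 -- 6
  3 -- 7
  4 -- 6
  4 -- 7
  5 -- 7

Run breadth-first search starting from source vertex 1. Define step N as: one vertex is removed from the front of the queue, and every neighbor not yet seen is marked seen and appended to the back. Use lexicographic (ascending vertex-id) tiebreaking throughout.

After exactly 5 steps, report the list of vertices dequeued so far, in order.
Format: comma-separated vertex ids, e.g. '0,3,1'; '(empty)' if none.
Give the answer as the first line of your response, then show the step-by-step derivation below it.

1,3,5,0,2

step 1: dequeue 1; queue=[3,5]; order=1
step 2: dequeue 3; queue=[5,0,2,6,7]; order=1,3
step 3: dequeue 5; queue=[0,2,6,7]; order=1,3,5
step 4: dequeue 0; queue=[2,6,7,4]; order=1,3,5,0
step 5: dequeue 2; queue=[6,7,4]; order=1,3,5,0,2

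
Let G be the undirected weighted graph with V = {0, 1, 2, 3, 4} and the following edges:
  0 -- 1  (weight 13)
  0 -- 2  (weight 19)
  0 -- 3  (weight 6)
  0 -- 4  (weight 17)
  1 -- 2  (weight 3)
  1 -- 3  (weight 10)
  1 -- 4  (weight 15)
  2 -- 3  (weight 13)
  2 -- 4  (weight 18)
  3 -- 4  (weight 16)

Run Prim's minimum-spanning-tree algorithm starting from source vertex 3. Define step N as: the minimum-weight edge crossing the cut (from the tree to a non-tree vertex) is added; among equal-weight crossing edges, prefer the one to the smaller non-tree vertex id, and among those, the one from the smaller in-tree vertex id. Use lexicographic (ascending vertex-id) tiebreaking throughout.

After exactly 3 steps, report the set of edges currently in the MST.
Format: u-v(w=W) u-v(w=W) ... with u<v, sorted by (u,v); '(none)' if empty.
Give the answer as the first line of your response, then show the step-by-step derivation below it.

0-3(w=6) 1-2(w=3) 1-3(w=10)

step 1: add edge 0-3 (w=6); MST = {0-3(w=6)}
step 2: add edge 1-3 (w=10); MST = {0-3(w=6) 1-3(w=10)}
step 3: add edge 1-2 (w=3); MST = {0-3(w=6) 1-2(w=3) 1-3(w=10)}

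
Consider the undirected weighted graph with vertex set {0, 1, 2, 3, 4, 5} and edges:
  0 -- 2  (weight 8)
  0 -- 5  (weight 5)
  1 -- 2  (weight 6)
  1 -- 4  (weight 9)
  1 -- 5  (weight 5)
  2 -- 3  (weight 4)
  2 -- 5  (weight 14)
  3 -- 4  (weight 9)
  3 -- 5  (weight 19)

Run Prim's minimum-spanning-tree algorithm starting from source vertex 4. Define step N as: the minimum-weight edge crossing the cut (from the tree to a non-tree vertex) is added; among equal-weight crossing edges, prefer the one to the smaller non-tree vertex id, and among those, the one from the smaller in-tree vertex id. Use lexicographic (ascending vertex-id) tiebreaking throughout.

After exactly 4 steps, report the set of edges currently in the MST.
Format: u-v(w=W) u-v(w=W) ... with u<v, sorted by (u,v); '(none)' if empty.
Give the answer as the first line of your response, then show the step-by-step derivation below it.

0-5(w=5) 1-2(w=6) 1-4(w=9) 1-5(w=5)

step 1: add edge 1-4 (w=9); MST = {1-4(w=9)}
step 2: add edge 1-5 (w=5); MST = {1-4(w=9) 1-5(w=5)}
step 3: add edge 0-5 (w=5); MST = {0-5(w=5) 1-4(w=9) 1-5(w=5)}
step 4: add edge 1-2 (w=6); MST = {0-5(w=5) 1-2(w=6) 1-4(w=9) 1-5(w=5)}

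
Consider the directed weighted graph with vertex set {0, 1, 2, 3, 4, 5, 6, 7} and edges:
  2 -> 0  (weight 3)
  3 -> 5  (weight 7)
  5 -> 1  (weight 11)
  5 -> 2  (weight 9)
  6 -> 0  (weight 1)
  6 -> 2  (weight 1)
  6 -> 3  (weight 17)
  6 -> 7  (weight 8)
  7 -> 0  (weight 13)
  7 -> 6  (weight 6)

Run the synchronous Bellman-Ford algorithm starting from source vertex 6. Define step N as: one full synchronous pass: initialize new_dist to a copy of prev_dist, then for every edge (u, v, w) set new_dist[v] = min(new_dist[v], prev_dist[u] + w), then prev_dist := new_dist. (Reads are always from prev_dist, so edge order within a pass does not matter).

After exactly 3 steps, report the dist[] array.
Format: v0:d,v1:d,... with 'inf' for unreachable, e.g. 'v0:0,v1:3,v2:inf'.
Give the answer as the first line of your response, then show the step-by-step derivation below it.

v0:1,v1:35,v2:1,v3:17,v4:inf,v5:24,v6:0,v7:8

step 1: dist = v0:1,v1:inf,v2:1,v3:17,v4:inf,v5:inf,v6:0,v7:8
step 2: dist = v0:1,v1:inf,v2:1,v3:17,v4:inf,v5:24,v6:0,v7:8
step 3: dist = v0:1,v1:35,v2:1,v3:17,v4:inf,v5:24,v6:0,v7:8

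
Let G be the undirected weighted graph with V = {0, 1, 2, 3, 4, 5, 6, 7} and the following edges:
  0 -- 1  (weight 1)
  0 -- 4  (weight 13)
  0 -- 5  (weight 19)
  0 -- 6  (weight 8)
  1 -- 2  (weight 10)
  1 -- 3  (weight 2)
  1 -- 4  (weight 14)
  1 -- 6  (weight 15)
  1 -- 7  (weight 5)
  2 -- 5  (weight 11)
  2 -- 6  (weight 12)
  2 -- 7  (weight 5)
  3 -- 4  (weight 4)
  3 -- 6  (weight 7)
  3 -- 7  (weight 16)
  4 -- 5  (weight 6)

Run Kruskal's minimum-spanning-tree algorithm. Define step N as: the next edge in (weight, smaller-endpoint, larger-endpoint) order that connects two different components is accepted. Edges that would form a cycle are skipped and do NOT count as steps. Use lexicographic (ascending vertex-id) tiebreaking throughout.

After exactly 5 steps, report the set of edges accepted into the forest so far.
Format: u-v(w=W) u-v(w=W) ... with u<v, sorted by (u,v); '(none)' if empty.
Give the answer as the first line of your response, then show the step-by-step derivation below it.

0-1(w=1) 1-3(w=2) 1-7(w=5) 2-7(w=5) 3-4(w=4)

step 1: add edge 0-1 (w=1); MST = {0-1(w=1)}
step 2: add edge 1-3 (w=2); MST = {0-1(w=1) 1-3(w=2)}
step 3: add edge 3-4 (w=4); MST = {0-1(w=1) 1-3(w=2) 3-4(w=4)}
step 4: add edge 1-7 (w=5); MST = {0-1(w=1) 1-3(w=2) 1-7(w=5) 3-4(w=4)}
step 5: add edge 2-7 (w=5); MST = {0-1(w=1) 1-3(w=2) 1-7(w=5) 2-7(w=5) 3-4(w=4)}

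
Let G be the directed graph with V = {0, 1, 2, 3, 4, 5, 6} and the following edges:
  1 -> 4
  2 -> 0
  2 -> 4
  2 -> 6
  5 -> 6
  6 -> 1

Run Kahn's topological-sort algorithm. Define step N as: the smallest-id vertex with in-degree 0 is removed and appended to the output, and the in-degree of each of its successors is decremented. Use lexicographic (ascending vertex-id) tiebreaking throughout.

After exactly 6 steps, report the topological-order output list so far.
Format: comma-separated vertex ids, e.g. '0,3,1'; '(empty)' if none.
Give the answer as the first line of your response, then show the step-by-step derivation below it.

2,0,3,5,6,1

step 1: output 2; order=[2]; indeg=(0,1,0,0,1,0,1)
step 2: output 0; order=[2,0]; indeg=(0,1,0,0,1,0,1)
step 3: output 3; order=[2,0,3]; indeg=(0,1,0,0,1,0,1)
step 4: output 5; order=[2,0,3,5]; indeg=(0,1,0,0,1,0,0)
step 5: output 6; order=[2,0,3,5,6]; indeg=(0,0,0,0,1,0,0)
step 6: output 1; order=[2,0,3,5,6,1]; indeg=(0,0,0,0,0,0,0)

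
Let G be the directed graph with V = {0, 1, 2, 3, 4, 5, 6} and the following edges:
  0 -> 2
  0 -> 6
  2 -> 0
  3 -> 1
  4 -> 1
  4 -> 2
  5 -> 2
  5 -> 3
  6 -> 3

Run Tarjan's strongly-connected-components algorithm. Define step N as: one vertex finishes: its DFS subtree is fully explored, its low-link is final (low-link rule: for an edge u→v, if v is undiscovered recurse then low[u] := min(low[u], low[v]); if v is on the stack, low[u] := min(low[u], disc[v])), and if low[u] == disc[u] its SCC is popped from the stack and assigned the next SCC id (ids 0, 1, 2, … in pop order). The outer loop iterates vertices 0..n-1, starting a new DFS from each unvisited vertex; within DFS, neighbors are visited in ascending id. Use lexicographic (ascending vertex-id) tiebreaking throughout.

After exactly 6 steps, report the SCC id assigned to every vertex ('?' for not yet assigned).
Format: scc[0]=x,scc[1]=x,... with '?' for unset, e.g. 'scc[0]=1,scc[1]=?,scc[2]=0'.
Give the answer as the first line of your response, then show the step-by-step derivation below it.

scc[0]=3,scc[1]=0,scc[2]=3,scc[3]=1,scc[4]=4,scc[5]=?,scc[6]=2

step 1: low=(low[0]=0,low[1]=?,low[2]=0,low[3]=?,low[4]=?,low[5]=?,low[6]=?); scc=(scc[0]=?,scc[1]=?,scc[2]=?,scc[3]=?,scc[4]=?,scc[5]=?,scc[6]=?)
step 2: low=(low[0]=0,low[1]=4,low[2]=0,low[3]=3,low[4]=?,low[5]=?,low[6]=2); scc=(scc[0]=?,scc[1]=0,scc[2]=?,scc[3]=?,scc[4]=?,scc[5]=?,scc[6]=?)
step 3: low=(low[0]=0,low[1]=4,low[2]=0,low[3]=3,low[4]=?,low[5]=?,low[6]=2); scc=(scc[0]=?,scc[1]=0,scc[2]=?,scc[3]=1,scc[4]=?,scc[5]=?,scc[6]=?)
step 4: low=(low[0]=0,low[1]=4,low[2]=0,low[3]=3,low[4]=?,low[5]=?,low[6]=2); scc=(scc[0]=?,scc[1]=0,scc[2]=?,scc[3]=1,scc[4]=?,scc[5]=?,scc[6]=2)
step 5: low=(low[0]=0,low[1]=4,low[2]=0,low[3]=3,low[4]=?,low[5]=?,low[6]=2); scc=(scc[0]=3,scc[1]=0,scc[2]=3,scc[3]=1,scc[4]=?,scc[5]=?,scc[6]=2)
step 6: low=(low[0]=0,low[1]=4,low[2]=0,low[3]=3,low[4]=5,low[5]=?,low[6]=2); scc=(scc[0]=3,scc[1]=0,scc[2]=3,scc[3]=1,scc[4]=4,scc[5]=?,scc[6]=2)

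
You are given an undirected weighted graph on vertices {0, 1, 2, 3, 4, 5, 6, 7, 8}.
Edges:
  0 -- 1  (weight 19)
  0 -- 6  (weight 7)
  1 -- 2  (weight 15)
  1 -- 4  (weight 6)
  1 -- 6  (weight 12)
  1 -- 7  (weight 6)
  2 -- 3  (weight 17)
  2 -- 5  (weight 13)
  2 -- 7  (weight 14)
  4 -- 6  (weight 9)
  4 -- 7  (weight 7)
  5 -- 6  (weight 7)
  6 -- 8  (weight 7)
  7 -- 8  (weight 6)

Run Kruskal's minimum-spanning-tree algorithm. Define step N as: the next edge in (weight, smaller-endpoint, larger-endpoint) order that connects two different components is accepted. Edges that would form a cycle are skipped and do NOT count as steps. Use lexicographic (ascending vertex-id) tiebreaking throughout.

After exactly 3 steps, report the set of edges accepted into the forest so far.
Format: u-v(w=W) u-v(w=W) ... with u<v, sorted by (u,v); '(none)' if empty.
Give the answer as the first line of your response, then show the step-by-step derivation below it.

1-4(w=6) 1-7(w=6) 7-8(w=6)

step 1: add edge 1-4 (w=6); MST = {1-4(w=6)}
step 2: add edge 1-7 (w=6); MST = {1-4(w=6) 1-7(w=6)}
step 3: add edge 7-8 (w=6); MST = {1-4(w=6) 1-7(w=6) 7-8(w=6)}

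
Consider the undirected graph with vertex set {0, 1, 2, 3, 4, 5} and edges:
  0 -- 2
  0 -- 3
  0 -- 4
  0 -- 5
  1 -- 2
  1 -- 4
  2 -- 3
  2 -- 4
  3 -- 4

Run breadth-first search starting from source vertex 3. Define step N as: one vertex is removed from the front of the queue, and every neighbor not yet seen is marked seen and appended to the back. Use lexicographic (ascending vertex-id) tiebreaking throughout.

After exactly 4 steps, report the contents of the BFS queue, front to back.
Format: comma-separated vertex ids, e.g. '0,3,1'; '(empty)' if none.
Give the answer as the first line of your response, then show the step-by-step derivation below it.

5,1

step 1: dequeue 3; queue=[0,2,4]; order=3
step 2: dequeue 0; queue=[2,4,5]; order=3,0
step 3: dequeue 2; queue=[4,5,1]; order=3,0,2
step 4: dequeue 4; queue=[5,1]; order=3,0,2,4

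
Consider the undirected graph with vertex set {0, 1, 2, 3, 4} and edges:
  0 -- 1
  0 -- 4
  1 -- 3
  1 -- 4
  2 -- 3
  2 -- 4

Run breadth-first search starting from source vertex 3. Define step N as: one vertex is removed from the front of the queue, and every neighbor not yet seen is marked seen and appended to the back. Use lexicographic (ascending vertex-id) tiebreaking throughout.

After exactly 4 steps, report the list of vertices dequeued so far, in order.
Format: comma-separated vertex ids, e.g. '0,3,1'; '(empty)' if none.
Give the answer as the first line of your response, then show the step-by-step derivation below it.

3,1,2,0

step 1: dequeue 3; queue=[1,2]; order=3
step 2: dequeue 1; queue=[2,0,4]; order=3,1
step 3: dequeue 2; queue=[0,4]; order=3,1,2
step 4: dequeue 0; queue=[4]; order=3,1,2,0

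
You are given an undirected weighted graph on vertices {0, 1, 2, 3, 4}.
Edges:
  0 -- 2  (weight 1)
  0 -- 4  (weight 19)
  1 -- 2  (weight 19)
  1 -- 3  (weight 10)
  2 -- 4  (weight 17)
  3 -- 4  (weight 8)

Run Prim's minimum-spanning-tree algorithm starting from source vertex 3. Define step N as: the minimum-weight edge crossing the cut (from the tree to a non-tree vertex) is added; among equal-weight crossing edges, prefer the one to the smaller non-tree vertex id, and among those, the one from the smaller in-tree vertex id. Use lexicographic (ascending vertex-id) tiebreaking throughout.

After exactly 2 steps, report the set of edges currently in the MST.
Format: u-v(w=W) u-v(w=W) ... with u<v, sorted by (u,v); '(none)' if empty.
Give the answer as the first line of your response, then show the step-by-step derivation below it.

1-3(w=10) 3-4(w=8)

step 1: add edge 3-4 (w=8); MST = {3-4(w=8)}
step 2: add edge 1-3 (w=10); MST = {1-3(w=10) 3-4(w=8)}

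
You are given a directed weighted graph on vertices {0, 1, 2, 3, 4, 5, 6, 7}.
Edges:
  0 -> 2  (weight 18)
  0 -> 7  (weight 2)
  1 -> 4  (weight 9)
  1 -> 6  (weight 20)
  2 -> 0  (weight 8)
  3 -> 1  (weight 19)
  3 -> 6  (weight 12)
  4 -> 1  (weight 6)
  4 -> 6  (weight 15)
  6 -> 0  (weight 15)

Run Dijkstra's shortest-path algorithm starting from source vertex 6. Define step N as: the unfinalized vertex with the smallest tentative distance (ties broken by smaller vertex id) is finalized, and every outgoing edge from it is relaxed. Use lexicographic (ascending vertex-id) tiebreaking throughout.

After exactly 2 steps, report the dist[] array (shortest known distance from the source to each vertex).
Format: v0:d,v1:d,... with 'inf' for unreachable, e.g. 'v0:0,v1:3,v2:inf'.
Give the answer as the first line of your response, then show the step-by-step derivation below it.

v0:15,v1:inf,v2:33,v3:inf,v4:inf,v5:inf,v6:0,v7:17

step 1: dist = v0:15,v1:inf,v2:inf,v3:inf,v4:inf,v5:inf,v6:0,v7:inf
step 2: dist = v0:15,v1:inf,v2:33,v3:inf,v4:inf,v5:inf,v6:0,v7:17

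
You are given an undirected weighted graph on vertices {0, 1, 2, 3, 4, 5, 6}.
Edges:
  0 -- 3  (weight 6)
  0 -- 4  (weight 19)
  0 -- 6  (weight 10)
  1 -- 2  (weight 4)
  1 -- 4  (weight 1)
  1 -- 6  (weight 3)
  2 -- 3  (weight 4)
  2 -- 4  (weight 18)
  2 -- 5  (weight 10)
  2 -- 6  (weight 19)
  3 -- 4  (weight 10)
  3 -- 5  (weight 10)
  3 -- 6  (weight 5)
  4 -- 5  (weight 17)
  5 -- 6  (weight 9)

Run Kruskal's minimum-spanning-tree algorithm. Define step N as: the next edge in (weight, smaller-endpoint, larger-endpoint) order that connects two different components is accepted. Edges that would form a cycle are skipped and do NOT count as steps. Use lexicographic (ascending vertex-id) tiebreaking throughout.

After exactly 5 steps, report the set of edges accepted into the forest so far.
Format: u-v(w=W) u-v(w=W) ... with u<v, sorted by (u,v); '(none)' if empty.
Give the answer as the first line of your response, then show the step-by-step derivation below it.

0-3(w=6) 1-2(w=4) 1-4(w=1) 1-6(w=3) 2-3(w=4)

step 1: add edge 1-4 (w=1); MST = {1-4(w=1)}
step 2: add edge 1-6 (w=3); MST = {1-4(w=1) 1-6(w=3)}
step 3: add edge 1-2 (w=4); MST = {1-2(w=4) 1-4(w=1) 1-6(w=3)}
step 4: add edge 2-3 (w=4); MST = {1-2(w=4) 1-4(w=1) 1-6(w=3) 2-3(w=4)}
step 5: add edge 0-3 (w=6); MST = {0-3(w=6) 1-2(w=4) 1-4(w=1) 1-6(w=3) 2-3(w=4)}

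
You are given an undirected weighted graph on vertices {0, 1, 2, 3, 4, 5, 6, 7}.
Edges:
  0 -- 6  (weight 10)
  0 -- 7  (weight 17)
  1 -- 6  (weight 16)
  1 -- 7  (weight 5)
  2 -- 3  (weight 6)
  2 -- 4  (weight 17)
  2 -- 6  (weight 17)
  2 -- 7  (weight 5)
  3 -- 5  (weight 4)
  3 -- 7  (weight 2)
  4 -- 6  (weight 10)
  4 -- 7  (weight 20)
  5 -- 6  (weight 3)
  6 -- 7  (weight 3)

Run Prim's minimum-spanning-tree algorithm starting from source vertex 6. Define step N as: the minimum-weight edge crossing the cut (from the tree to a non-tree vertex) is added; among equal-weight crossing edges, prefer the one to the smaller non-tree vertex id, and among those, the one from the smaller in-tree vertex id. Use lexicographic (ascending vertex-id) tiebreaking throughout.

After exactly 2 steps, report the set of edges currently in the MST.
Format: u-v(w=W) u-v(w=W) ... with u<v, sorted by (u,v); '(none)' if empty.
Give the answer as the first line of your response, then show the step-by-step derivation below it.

5-6(w=3) 6-7(w=3)

step 1: add edge 5-6 (w=3); MST = {5-6(w=3)}
step 2: add edge 6-7 (w=3); MST = {5-6(w=3) 6-7(w=3)}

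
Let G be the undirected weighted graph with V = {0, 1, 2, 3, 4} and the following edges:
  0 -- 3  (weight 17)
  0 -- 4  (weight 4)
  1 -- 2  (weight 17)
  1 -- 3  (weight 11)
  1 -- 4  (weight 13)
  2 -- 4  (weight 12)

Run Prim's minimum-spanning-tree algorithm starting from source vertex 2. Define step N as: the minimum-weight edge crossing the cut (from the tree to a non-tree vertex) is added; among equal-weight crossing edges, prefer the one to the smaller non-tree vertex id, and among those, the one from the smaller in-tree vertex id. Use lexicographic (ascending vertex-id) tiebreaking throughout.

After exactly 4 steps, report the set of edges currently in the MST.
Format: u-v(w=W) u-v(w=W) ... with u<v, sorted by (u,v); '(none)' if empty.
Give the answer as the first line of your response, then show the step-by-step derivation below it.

0-4(w=4) 1-3(w=11) 1-4(w=13) 2-4(w=12)

step 1: add edge 2-4 (w=12); MST = {2-4(w=12)}
step 2: add edge 0-4 (w=4); MST = {0-4(w=4) 2-4(w=12)}
step 3: add edge 1-4 (w=13); MST = {0-4(w=4) 1-4(w=13) 2-4(w=12)}
step 4: add edge 1-3 (w=11); MST = {0-4(w=4) 1-3(w=11) 1-4(w=13) 2-4(w=12)}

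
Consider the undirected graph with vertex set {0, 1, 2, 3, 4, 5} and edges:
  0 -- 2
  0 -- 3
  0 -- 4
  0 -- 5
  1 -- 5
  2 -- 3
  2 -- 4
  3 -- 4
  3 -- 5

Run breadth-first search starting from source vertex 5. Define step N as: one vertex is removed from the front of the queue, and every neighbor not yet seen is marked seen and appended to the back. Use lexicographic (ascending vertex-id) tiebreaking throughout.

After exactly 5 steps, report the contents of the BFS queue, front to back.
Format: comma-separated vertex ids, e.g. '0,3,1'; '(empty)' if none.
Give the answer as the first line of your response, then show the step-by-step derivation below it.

4

step 1: dequeue 5; queue=[0,1,3]; order=5
step 2: dequeue 0; queue=[1,3,2,4]; order=5,0
step 3: dequeue 1; queue=[3,2,4]; order=5,0,1
step 4: dequeue 3; queue=[2,4]; order=5,0,1,3
step 5: dequeue 2; queue=[4]; order=5,0,1,3,2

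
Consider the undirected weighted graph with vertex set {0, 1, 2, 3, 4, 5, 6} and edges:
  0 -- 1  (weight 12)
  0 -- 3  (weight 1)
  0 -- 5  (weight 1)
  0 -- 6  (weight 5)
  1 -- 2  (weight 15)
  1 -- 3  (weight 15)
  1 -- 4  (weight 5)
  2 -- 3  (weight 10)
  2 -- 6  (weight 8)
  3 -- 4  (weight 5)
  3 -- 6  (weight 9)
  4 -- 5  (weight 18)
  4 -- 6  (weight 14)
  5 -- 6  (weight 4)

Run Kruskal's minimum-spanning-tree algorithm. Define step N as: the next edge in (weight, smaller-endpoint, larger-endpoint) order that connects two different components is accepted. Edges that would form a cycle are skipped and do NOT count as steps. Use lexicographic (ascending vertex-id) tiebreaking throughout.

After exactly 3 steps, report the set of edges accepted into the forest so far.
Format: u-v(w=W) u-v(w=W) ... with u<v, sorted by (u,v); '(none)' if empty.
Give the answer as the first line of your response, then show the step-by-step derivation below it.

0-3(w=1) 0-5(w=1) 5-6(w=4)

step 1: add edge 0-3 (w=1); MST = {0-3(w=1)}
step 2: add edge 0-5 (w=1); MST = {0-3(w=1) 0-5(w=1)}
step 3: add edge 5-6 (w=4); MST = {0-3(w=1) 0-5(w=1) 5-6(w=4)}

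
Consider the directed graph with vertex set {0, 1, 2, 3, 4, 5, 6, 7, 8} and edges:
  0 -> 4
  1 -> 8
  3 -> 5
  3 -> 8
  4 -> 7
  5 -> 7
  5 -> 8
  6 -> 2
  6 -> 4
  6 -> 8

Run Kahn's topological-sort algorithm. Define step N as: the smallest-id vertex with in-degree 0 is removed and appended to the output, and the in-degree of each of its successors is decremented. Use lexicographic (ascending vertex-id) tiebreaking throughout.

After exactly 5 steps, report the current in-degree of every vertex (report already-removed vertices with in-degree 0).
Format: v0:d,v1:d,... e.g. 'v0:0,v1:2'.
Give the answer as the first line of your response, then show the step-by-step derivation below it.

v0:0,v1:0,v2:0,v3:0,v4:0,v5:0,v6:0,v7:1,v8:0

step 1: output 0; order=[0]; indeg=(0,0,1,0,1,1,0,2,4)
step 2: output 1; order=[0,1]; indeg=(0,0,1,0,1,1,0,2,3)
step 3: output 3; order=[0,1,3]; indeg=(0,0,1,0,1,0,0,2,2)
step 4: output 5; order=[0,1,3,5]; indeg=(0,0,1,0,1,0,0,1,1)
step 5: output 6; order=[0,1,3,5,6]; indeg=(0,0,0,0,0,0,0,1,0)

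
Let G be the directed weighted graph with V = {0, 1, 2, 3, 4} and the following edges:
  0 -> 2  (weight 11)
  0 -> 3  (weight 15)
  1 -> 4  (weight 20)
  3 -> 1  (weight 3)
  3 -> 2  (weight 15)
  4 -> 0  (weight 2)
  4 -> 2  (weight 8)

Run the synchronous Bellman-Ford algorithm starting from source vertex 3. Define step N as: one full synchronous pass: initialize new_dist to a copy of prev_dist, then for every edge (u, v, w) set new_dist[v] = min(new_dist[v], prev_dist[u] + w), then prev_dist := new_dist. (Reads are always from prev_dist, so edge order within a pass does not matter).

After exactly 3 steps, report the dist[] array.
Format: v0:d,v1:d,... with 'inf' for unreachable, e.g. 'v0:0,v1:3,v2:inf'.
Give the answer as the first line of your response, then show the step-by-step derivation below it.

v0:25,v1:3,v2:15,v3:0,v4:23

step 1: dist = v0:inf,v1:3,v2:15,v3:0,v4:inf
step 2: dist = v0:inf,v1:3,v2:15,v3:0,v4:23
step 3: dist = v0:25,v1:3,v2:15,v3:0,v4:23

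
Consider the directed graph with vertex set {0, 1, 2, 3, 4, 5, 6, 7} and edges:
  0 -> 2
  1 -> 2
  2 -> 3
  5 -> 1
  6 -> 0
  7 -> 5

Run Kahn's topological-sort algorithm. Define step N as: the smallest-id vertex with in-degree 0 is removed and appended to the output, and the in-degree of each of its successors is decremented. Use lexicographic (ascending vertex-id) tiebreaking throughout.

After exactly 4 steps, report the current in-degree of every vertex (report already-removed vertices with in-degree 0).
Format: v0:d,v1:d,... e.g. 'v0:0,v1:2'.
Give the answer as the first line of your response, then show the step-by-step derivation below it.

v0:0,v1:1,v2:1,v3:1,v4:0,v5:0,v6:0,v7:0

step 1: output 4; order=[4]; indeg=(1,1,2,1,0,1,0,0)
step 2: output 6; order=[4,6]; indeg=(0,1,2,1,0,1,0,0)
step 3: output 0; order=[4,6,0]; indeg=(0,1,1,1,0,1,0,0)
step 4: output 7; order=[4,6,0,7]; indeg=(0,1,1,1,0,0,0,0)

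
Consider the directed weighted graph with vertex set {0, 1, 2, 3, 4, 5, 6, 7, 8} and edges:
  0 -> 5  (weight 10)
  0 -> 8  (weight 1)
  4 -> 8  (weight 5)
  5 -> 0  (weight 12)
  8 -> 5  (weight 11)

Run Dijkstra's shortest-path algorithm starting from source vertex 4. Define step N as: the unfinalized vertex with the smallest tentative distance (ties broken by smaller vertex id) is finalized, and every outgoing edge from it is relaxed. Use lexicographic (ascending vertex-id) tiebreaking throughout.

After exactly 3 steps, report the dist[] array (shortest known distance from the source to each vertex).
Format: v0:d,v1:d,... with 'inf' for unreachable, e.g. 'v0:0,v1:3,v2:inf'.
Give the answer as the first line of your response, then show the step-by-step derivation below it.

v0:28,v1:inf,v2:inf,v3:inf,v4:0,v5:16,v6:inf,v7:inf,v8:5

step 1: dist = v0:inf,v1:inf,v2:inf,v3:inf,v4:0,v5:inf,v6:inf,v7:inf,v8:5
step 2: dist = v0:inf,v1:inf,v2:inf,v3:inf,v4:0,v5:16,v6:inf,v7:inf,v8:5
step 3: dist = v0:28,v1:inf,v2:inf,v3:inf,v4:0,v5:16,v6:inf,v7:inf,v8:5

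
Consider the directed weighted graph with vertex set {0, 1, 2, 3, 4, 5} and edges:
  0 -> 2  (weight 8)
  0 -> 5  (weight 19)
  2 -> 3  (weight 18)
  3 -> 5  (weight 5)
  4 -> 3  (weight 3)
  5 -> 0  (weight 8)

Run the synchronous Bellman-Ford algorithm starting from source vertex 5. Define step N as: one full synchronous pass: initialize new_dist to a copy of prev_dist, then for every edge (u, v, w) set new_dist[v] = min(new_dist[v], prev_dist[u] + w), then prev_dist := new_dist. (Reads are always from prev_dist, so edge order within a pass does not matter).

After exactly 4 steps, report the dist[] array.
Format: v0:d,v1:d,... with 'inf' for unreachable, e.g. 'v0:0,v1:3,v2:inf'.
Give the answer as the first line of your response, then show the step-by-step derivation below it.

v0:8,v1:inf,v2:16,v3:34,v4:inf,v5:0

step 1: dist = v0:8,v1:inf,v2:inf,v3:inf,v4:inf,v5:0
step 2: dist = v0:8,v1:inf,v2:16,v3:inf,v4:inf,v5:0
step 3: dist = v0:8,v1:inf,v2:16,v3:34,v4:inf,v5:0
step 4: dist = v0:8,v1:inf,v2:16,v3:34,v4:inf,v5:0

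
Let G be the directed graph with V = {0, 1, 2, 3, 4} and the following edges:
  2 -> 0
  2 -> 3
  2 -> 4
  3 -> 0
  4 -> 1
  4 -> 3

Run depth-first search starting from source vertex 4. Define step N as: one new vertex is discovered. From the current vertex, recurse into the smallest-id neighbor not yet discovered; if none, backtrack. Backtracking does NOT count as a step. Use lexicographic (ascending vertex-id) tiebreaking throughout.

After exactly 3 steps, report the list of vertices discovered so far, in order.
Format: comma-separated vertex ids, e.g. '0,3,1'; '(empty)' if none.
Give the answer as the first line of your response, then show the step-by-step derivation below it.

4,1,3

step 1: discover 4; path=4; order=4
step 2: discover 1; path=4>1; order=4,1
step 3: discover 3; path=4>3; order=4,1,3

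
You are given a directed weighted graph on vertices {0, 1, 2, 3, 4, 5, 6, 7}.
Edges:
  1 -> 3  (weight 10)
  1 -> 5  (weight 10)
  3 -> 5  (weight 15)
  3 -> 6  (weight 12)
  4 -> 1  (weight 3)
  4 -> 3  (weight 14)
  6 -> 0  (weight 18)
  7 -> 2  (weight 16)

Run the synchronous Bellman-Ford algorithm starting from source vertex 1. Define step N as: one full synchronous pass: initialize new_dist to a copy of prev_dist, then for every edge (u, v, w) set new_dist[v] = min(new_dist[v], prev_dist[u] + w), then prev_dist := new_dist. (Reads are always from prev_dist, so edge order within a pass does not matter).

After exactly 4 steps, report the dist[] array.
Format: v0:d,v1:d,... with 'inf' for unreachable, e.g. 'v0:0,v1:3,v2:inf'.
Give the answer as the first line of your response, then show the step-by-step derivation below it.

v0:40,v1:0,v2:inf,v3:10,v4:inf,v5:10,v6:22,v7:inf

step 1: dist = v0:inf,v1:0,v2:inf,v3:10,v4:inf,v5:10,v6:inf,v7:inf
step 2: dist = v0:inf,v1:0,v2:inf,v3:10,v4:inf,v5:10,v6:22,v7:inf
step 3: dist = v0:40,v1:0,v2:inf,v3:10,v4:inf,v5:10,v6:22,v7:inf
step 4: dist = v0:40,v1:0,v2:inf,v3:10,v4:inf,v5:10,v6:22,v7:inf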